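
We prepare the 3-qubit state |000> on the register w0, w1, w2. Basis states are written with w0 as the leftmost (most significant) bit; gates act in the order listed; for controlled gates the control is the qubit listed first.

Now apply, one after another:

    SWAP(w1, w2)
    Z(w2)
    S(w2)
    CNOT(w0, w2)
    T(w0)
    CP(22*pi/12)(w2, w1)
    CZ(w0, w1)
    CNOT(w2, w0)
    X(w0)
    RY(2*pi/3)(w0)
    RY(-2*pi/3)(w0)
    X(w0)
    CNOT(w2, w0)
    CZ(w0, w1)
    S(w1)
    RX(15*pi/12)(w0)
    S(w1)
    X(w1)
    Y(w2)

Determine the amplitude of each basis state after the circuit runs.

The final amplitudes are -I*sqrt(2 - sqrt(2))/2 on |011>, sqrt(sqrt(2) + 2)/2 on |111>, and 0 on every other basis state. Key observation: the block from step 7 through step 14 cancels to the identity and can be dropped.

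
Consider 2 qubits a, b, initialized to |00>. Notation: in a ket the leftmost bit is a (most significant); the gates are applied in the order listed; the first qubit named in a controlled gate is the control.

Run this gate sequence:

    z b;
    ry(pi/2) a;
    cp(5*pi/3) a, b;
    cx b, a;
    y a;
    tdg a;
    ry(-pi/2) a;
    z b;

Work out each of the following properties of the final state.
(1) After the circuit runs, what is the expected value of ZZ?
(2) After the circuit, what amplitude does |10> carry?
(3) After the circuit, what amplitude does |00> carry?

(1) The expectation value of ZZ is -sqrt(2)/2.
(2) |10> carries amplitude exp(I*pi/4)/2 + I/2 in the final state.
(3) |00> carries amplitude -I/2 + exp(I*pi/4)/2 in the final state.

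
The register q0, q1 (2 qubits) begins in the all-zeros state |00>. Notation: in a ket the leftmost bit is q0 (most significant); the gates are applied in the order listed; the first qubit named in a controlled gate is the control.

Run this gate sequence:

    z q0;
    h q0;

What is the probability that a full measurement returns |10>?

Outcome |10> occurs with probability 1/2.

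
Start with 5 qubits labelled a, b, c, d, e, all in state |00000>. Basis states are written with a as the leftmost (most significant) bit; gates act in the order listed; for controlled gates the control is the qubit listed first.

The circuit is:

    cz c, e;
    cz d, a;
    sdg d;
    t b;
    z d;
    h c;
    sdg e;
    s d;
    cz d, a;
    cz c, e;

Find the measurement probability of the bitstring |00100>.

The probability of measuring |00100> is 1/2.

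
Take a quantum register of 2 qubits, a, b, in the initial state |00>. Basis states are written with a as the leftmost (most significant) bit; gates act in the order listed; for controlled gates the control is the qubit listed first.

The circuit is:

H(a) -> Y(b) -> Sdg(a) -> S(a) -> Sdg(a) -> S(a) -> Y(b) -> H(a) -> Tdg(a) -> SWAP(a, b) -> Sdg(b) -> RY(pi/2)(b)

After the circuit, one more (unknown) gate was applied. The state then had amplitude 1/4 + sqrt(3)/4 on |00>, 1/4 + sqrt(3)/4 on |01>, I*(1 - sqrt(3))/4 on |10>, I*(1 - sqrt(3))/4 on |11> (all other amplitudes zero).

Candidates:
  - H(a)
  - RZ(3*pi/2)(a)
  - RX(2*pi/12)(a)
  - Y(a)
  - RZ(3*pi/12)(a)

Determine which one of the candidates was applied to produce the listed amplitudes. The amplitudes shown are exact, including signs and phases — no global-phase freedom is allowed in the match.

The unique candidate consistent with the amplitudes is RX(2*pi/12)(a). Key observation: the block from step 1 through step 8 cancels to the identity and can be dropped.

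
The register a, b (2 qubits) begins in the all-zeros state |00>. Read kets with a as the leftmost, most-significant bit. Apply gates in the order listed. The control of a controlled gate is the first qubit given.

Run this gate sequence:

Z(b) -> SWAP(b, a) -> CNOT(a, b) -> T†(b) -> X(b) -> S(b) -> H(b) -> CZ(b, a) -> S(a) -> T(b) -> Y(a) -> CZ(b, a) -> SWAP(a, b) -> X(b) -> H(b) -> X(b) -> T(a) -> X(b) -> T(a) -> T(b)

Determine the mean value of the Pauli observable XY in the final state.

The observable XY averages to -1/2.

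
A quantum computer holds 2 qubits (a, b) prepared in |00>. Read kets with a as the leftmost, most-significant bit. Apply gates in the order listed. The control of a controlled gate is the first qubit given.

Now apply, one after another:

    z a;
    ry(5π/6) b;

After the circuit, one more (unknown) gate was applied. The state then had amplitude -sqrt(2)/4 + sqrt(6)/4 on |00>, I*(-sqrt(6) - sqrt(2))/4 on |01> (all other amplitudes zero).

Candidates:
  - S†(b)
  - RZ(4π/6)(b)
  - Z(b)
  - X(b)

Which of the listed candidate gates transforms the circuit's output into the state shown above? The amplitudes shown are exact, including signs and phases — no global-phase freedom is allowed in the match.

The applied gate was S†(b).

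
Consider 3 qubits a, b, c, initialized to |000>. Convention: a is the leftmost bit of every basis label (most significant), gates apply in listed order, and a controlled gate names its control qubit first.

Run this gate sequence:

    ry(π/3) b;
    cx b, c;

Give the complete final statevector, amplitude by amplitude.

The final amplitudes are sqrt(3)/2 on |000>, 1/2 on |011>, and 0 on every other basis state.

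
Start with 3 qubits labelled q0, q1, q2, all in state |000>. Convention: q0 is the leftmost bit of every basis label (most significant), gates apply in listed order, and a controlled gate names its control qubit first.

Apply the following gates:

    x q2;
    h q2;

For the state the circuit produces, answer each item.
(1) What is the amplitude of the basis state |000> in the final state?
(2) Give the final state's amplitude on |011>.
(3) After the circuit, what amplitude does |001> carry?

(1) The amplitude on |000> is sqrt(2)/2.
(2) |011> carries amplitude 0 in the final state.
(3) The final state's coefficient on |001> equals -sqrt(2)/2.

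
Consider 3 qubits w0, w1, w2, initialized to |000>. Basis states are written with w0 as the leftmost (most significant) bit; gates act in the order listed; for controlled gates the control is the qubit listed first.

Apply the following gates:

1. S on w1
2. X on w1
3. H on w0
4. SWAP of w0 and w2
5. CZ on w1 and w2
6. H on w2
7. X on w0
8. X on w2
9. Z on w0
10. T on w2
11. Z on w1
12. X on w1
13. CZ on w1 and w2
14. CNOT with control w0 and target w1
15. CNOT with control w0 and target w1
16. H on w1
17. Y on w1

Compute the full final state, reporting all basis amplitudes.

After the circuit, the state carries amplitude -sqrt(2)*I/2 on |100>, sqrt(2)*I/2 on |110>, and 0 on every other basis state. Key observation: steps 14-15 multiply out to the identity, so the circuit reduces to the remaining gates.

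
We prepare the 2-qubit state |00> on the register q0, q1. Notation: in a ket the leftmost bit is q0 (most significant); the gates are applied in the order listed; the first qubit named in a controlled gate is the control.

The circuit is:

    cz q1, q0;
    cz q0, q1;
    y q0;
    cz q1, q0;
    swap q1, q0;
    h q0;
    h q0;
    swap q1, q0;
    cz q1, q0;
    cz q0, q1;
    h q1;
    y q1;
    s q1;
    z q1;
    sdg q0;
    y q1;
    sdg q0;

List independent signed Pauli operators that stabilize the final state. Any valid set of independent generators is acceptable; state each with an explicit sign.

The final state is stabilized by the group generated by +IY, -ZI; other independent generating sets are equally valid.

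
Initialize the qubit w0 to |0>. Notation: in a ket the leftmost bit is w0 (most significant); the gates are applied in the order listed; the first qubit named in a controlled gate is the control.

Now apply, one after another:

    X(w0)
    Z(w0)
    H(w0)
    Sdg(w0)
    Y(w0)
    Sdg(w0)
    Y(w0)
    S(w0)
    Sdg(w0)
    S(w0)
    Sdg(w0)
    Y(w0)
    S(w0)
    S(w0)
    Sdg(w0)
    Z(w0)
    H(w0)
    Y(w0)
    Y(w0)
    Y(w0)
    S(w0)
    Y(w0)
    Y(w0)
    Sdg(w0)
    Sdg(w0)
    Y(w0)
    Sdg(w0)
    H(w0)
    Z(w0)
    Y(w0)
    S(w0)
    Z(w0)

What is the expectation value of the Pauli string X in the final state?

In the final state, X has expectation 1. Key observation: steps 6-13 multiply out to the identity, so the circuit reduces to the remaining gates.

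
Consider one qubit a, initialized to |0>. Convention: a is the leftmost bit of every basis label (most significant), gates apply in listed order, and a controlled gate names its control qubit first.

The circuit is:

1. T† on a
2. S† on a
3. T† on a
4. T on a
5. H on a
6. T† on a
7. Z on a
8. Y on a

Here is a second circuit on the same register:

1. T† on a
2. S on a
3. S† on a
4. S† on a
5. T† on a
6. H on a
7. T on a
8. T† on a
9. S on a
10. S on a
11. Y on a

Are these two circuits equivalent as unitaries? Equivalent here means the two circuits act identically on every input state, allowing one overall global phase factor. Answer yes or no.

No — the two circuits implement different unitaries, even allowing a global phase.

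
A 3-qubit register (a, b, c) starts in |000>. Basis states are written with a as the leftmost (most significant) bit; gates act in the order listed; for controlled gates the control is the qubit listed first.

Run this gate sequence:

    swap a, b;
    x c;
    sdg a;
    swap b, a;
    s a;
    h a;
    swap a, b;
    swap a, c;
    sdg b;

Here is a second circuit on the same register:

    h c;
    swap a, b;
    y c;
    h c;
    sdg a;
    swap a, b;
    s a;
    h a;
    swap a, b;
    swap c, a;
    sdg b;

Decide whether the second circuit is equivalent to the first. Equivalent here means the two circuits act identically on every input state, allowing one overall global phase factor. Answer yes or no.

No — the two circuits implement different unitaries, even allowing a global phase.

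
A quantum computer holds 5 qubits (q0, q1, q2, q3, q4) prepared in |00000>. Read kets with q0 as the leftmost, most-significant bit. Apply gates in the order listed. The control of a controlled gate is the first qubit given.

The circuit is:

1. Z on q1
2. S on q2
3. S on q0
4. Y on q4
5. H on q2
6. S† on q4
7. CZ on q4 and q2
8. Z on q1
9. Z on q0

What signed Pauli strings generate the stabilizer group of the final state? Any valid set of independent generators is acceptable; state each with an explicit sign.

The final state is stabilized by the group generated by -IIXII, +ZIIII, +IZIII, +IIIZI, -IIIIZ; other independent generating sets are equally valid.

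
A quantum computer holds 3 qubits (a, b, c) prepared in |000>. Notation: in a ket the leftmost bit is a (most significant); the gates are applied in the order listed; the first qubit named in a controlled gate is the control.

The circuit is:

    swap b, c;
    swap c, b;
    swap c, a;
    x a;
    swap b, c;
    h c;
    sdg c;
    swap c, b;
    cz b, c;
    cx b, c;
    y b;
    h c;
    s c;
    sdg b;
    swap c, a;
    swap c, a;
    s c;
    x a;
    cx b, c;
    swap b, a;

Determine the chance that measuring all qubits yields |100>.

The probability of measuring |100> is 1/4. Key observation: gates 15-16 undo each other exactly, leaving only the rest of the circuit to track.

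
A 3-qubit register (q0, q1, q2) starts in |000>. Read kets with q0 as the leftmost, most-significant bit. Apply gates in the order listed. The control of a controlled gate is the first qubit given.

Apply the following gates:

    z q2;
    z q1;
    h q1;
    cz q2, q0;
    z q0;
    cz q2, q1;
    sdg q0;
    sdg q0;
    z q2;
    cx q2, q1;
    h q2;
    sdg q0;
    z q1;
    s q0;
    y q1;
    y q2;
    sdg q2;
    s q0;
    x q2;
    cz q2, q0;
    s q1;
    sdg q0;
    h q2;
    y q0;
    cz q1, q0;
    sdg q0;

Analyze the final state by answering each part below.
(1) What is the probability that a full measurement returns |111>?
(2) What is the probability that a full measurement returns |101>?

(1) The probability of measuring |111> is 1/4.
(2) A full measurement returns |101> with probability 1/4.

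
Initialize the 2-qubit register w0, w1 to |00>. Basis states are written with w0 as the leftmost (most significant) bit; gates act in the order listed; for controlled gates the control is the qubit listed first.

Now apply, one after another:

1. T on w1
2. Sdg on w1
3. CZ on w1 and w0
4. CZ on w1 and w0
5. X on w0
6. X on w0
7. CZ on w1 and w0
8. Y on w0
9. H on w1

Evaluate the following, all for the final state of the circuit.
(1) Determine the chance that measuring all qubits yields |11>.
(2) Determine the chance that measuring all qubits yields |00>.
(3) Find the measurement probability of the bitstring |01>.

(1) A full measurement returns |11> with probability 1/2.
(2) The probability of measuring |00> is 0.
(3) A full measurement returns |01> with probability 0.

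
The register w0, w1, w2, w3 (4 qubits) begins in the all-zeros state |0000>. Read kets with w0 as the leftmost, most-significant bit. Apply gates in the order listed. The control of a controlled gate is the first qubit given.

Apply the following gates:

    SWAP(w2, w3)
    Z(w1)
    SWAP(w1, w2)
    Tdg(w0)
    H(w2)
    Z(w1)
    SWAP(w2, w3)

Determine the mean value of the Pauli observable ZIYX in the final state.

The observable ZIYX averages to 0.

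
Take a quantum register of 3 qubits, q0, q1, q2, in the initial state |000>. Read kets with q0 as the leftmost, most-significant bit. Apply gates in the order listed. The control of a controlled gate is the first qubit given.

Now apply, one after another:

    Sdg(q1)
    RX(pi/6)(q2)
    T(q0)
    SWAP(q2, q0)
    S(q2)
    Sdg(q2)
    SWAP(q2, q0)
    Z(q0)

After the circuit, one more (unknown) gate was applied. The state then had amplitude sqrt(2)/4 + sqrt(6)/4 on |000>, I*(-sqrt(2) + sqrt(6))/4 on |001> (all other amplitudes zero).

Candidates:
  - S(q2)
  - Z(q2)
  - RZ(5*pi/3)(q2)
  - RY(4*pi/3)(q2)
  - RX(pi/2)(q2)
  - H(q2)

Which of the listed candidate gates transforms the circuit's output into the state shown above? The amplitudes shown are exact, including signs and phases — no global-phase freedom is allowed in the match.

It was Z(q2) that produced the state shown.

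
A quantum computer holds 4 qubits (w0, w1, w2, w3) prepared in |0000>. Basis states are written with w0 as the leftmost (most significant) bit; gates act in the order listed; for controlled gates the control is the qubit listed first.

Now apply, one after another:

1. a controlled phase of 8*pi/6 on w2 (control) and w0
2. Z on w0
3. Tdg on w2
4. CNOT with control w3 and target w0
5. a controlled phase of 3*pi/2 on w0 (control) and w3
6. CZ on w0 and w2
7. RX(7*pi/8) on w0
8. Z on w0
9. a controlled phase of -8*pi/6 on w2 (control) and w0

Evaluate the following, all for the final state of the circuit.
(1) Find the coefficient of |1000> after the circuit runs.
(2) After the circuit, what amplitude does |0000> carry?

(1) |1000> carries amplitude I*cos(pi/16) in the final state.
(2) The amplitude on |0000> is cos(7*pi/16).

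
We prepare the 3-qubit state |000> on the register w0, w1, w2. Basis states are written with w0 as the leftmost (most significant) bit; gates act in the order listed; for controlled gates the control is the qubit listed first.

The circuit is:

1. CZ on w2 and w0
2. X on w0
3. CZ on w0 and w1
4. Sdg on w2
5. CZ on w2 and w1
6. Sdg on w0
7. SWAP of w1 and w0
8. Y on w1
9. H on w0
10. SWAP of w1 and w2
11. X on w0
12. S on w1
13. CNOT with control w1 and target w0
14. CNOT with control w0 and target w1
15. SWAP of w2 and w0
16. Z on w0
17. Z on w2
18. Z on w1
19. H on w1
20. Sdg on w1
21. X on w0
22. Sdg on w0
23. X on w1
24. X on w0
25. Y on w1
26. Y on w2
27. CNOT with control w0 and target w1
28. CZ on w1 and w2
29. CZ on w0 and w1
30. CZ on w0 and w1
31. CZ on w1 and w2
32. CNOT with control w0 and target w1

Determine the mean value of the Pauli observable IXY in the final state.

In the final state, IXY has expectation -1. Key observation: steps 27-32 multiply out to the identity, so the circuit reduces to the remaining gates.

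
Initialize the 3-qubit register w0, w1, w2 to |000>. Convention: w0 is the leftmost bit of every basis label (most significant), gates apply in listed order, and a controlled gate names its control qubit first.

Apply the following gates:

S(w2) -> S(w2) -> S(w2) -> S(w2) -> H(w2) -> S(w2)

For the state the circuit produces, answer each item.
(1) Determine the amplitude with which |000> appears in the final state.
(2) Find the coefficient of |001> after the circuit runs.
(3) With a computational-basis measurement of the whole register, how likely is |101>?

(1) |000> carries amplitude sqrt(2)/2 in the final state. Key observation: gates 1-4 undo each other exactly, leaving only the rest of the circuit to track.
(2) The amplitude on |001> is sqrt(2)*I/2.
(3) A full measurement returns |101> with probability 0.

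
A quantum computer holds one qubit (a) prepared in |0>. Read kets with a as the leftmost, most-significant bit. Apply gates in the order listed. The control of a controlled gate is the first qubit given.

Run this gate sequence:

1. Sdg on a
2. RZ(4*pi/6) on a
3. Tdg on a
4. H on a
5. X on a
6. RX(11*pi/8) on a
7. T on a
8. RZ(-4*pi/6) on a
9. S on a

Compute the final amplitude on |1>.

The amplitude on |1> is sqrt(2)*(-sin(5*pi/16) + I*cos(5*pi/16))*exp(7*I*pi/12)/2.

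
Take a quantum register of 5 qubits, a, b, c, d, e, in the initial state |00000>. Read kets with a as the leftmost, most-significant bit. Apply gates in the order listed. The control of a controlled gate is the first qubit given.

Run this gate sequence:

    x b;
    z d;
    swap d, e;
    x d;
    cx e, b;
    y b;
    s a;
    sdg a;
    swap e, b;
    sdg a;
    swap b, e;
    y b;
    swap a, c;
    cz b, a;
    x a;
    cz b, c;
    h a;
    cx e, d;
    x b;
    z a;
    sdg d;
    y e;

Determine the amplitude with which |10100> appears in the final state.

The final state's coefficient on |10100> equals 0. Key observation: gates 7-8 undo each other exactly, leaving only the rest of the circuit to track.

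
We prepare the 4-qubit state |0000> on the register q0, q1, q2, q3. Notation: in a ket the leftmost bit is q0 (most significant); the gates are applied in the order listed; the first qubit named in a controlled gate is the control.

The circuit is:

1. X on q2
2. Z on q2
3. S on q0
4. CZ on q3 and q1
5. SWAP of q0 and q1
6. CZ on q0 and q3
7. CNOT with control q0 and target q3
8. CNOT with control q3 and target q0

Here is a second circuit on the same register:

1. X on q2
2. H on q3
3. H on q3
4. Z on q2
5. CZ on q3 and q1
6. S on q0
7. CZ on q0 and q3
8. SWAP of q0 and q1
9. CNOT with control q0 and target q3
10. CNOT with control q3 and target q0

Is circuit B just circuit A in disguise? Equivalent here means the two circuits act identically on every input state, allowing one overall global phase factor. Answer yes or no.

No: there is an input state on which the two circuits produce genuinely different outputs (not merely differing by a phase).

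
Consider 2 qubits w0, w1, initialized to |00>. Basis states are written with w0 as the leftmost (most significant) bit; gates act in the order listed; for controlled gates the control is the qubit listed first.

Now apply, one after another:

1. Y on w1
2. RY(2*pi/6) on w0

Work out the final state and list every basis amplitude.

The final amplitudes are 0 on |00>, sqrt(3)*I/2 on |01>, 0 on |10>, I/2 on |11>.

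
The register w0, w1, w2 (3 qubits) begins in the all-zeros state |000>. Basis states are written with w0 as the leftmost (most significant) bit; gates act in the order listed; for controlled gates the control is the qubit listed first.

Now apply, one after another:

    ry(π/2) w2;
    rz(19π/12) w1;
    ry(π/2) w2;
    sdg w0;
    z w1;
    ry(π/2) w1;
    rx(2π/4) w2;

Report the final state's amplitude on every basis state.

The resulting statevector has amplitude exp(17*I*pi/24)/2 on |000>, -exp(5*I*pi/24)/2 on |001>, exp(17*I*pi/24)/2 on |010>, -exp(5*I*pi/24)/2 on |011>, 0 on |100>, 0 on |101>, 0 on |110>, 0 on |111>.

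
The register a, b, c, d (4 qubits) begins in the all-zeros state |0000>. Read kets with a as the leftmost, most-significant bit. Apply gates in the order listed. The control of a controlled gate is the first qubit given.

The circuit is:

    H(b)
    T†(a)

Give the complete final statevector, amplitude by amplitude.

The resulting statevector has amplitude sqrt(2)/2 on |0000>, sqrt(2)/2 on |0100>, and 0 on every other basis state.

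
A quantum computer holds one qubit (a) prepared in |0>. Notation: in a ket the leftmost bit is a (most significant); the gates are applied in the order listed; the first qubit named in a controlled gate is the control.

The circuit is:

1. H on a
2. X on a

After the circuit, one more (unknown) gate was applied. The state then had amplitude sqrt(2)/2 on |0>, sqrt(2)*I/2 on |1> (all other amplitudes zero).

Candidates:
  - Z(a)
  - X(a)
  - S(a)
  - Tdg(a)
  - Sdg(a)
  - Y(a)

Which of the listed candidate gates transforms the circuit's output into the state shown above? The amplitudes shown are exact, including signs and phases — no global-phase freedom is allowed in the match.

The applied gate was S(a).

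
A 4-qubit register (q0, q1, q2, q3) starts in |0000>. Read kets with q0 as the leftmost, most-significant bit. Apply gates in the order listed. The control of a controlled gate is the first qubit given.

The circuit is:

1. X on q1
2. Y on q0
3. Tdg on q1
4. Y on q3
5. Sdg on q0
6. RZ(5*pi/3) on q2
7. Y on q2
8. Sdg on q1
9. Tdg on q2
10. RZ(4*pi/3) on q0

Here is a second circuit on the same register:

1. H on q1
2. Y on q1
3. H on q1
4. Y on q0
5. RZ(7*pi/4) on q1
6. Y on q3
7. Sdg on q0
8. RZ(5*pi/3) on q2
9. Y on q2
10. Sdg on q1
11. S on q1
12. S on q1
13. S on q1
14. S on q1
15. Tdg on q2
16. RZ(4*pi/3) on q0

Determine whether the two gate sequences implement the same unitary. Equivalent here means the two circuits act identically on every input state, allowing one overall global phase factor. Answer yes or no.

No — the two circuits implement different unitaries, even allowing a global phase.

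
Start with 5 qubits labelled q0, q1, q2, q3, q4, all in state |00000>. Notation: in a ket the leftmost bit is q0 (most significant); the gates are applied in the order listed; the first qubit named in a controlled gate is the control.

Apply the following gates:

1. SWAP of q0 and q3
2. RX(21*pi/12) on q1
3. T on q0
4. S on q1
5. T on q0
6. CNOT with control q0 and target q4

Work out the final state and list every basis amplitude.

After the circuit, the state carries amplitude -sqrt(sqrt(2) + 2)/2 on |00000>, sqrt(2 - sqrt(2))/2 on |01000>, and 0 on every other basis state.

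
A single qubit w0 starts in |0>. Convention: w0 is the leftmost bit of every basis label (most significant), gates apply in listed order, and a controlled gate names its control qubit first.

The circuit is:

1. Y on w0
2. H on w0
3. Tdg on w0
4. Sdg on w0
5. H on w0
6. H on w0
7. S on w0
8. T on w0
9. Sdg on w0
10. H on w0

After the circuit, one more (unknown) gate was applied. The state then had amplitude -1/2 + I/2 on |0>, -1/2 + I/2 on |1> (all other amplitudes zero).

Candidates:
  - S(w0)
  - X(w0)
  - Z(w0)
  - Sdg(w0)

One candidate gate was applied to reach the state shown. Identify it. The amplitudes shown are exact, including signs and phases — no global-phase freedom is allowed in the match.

The unique candidate consistent with the amplitudes is S(w0).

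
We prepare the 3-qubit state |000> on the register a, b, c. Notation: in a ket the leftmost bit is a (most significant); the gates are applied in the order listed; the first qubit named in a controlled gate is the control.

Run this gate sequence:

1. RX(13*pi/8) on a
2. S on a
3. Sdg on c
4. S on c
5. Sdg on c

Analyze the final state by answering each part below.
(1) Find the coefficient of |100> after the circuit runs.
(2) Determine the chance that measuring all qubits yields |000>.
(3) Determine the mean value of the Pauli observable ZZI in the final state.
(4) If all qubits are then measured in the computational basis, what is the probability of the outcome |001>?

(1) The final state's coefficient on |100> equals sin(3*pi/16). Key observation: the block from step 4 through step 5 cancels to the identity and can be dropped.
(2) The probability of measuring |000> is cos(3*pi/16)**2.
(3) In the final state, ZZI has expectation sqrt(2 - sqrt(2))/2.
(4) The probability of measuring |001> is 0.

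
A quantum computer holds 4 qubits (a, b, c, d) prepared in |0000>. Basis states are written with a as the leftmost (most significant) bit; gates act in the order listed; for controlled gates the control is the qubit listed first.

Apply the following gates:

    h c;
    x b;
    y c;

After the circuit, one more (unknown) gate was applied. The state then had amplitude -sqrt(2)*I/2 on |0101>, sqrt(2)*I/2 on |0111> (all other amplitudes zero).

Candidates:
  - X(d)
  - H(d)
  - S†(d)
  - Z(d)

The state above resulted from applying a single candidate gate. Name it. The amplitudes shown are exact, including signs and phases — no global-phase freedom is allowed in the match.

It was X(d) that produced the state shown.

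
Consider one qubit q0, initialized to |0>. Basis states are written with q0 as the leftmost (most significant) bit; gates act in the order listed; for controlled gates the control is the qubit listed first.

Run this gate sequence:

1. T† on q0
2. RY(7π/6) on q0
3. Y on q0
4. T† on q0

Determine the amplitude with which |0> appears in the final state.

The amplitude on |0> is I*(-sqrt(6) - sqrt(2))/4.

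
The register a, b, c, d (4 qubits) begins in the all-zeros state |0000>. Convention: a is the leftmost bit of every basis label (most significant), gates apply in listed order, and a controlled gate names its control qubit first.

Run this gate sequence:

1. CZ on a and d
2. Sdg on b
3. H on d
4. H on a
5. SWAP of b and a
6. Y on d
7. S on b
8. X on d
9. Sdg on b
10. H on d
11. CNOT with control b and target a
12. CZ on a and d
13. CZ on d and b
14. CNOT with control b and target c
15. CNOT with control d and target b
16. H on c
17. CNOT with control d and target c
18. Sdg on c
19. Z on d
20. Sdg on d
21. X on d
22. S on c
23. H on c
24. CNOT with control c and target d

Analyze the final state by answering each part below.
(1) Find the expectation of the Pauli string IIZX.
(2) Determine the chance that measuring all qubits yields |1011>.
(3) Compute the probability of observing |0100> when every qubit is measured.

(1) In the final state, IIZX has expectation 0.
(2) Outcome |1011> occurs with probability 1/2.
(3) A full measurement returns |0100> with probability 1/2.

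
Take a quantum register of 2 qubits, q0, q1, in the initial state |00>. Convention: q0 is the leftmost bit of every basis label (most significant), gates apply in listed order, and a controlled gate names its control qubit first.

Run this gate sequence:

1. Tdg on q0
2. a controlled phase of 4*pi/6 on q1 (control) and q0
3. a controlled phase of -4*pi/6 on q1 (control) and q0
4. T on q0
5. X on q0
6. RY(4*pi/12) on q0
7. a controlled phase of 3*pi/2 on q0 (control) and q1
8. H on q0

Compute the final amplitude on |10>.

|10> carries amplitude -sqrt(6)/4 - sqrt(2)/4 in the final state.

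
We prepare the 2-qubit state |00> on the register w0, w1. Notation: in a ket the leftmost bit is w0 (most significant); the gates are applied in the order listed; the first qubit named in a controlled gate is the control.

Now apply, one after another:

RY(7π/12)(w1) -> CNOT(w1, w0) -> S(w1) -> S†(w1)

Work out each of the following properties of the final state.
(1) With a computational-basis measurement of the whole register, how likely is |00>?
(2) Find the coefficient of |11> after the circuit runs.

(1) Outcome |00> occurs with probability -sqrt(6)/8 + sqrt(2)/8 + 1/2. Key observation: gates 3-4 undo each other exactly, leaving only the rest of the circuit to track.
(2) The amplitude on |11> is sqrt(6 - 3*sqrt(2))/4 + sqrt(sqrt(2) + 2)/4.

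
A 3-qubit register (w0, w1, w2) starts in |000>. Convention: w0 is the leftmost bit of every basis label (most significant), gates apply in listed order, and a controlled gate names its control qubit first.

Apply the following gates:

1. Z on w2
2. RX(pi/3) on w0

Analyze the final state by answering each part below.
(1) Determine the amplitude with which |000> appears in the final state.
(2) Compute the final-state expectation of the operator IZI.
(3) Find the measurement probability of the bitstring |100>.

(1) The final state's coefficient on |000> equals sqrt(3)/2.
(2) In the final state, IZI has expectation 1.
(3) The probability of measuring |100> is 1/4.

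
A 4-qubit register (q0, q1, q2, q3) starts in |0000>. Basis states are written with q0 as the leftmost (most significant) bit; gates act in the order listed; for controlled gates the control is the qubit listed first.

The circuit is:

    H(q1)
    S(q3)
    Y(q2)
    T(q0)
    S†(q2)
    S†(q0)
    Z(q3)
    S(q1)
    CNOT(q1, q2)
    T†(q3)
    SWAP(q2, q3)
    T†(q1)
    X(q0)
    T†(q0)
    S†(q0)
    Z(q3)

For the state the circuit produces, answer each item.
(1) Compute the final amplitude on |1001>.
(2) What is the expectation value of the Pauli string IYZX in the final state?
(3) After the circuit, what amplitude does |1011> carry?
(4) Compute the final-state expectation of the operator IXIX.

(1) The final state's coefficient on |1001> equals sqrt(2)*exp(I*pi/4)/2.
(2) The observable IYZX averages to -sqrt(2)/2.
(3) The amplitude on |1011> is 0.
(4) The observable IXIX averages to -sqrt(2)/2.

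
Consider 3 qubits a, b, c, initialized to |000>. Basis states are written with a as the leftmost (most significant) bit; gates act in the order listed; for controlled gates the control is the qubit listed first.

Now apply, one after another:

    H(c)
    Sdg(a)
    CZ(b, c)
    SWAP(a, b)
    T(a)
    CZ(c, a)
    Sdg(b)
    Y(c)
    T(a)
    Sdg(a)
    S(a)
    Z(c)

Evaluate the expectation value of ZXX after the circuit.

The observable ZXX averages to 0.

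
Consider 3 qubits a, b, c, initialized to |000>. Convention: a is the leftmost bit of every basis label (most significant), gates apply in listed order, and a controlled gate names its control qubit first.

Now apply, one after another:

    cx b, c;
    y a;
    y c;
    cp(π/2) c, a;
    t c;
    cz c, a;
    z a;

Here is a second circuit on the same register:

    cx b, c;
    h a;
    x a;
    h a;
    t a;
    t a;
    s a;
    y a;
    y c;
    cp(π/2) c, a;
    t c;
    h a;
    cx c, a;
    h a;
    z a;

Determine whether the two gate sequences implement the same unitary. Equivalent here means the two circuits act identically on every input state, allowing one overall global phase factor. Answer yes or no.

Yes, they are equivalent — the unitaries differ by at most a global phase.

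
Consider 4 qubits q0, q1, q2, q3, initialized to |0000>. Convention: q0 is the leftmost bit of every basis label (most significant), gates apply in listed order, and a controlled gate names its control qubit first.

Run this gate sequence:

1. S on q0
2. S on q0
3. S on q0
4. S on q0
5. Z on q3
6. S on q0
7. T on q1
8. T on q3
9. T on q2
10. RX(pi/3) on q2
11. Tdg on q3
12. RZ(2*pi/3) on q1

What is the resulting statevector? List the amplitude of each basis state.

The final amplitudes are -sqrt(3)*exp(2*I*pi/3)/2 on |0000>, -exp(I*pi/6)/2 on |0010>, and 0 on every other basis state.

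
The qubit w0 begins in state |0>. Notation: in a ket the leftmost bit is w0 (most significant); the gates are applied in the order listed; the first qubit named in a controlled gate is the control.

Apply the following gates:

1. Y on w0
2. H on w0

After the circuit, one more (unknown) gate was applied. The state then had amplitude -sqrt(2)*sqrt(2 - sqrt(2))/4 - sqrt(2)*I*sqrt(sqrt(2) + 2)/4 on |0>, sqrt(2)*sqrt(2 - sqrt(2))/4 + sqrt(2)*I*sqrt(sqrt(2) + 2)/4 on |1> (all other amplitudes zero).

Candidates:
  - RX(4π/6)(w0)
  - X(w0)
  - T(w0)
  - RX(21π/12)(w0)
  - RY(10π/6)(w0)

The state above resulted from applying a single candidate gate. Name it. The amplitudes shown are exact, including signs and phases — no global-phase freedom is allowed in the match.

It was RX(21π/12)(w0) that produced the state shown.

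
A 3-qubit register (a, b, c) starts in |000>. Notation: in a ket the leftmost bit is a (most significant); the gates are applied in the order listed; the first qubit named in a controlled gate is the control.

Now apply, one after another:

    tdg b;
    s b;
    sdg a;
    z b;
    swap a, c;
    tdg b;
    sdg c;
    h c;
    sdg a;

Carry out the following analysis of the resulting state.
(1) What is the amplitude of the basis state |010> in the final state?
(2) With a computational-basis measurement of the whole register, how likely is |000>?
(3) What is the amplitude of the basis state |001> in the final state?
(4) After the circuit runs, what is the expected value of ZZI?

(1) |010> carries amplitude 0 in the final state.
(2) The probability of measuring |000> is 1/2.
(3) The amplitude on |001> is sqrt(2)/2.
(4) The observable ZZI averages to 1.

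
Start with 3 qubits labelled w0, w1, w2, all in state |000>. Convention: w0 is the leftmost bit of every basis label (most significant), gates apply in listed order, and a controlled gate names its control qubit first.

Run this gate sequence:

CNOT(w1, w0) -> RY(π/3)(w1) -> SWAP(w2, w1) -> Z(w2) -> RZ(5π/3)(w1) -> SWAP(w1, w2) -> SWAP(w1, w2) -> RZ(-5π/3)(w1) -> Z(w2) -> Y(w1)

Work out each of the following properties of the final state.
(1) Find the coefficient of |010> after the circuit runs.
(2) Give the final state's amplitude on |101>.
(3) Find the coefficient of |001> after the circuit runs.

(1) The amplitude on |010> is sqrt(3)*I/2. Key observation: steps 4-9 multiply out to the identity, so the circuit reduces to the remaining gates.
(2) The final state's coefficient on |101> equals 0.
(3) The final state's coefficient on |001> equals 0.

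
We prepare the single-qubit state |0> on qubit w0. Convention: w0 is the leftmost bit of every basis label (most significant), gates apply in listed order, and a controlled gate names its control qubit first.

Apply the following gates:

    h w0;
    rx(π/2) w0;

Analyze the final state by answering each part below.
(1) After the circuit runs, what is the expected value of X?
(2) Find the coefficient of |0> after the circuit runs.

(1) In the final state, X has expectation 1.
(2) The final state's coefficient on |0> equals 1/2 - I/2.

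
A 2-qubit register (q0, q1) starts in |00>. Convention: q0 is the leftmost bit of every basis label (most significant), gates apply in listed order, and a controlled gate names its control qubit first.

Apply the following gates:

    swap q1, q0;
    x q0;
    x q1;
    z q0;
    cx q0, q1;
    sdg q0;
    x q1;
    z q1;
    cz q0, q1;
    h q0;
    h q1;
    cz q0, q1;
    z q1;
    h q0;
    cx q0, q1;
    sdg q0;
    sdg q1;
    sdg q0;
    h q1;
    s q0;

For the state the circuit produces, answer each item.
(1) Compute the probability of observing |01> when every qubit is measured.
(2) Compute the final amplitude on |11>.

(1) The probability of measuring |01> is 1/4.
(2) |11> carries amplitude I/2 in the final state.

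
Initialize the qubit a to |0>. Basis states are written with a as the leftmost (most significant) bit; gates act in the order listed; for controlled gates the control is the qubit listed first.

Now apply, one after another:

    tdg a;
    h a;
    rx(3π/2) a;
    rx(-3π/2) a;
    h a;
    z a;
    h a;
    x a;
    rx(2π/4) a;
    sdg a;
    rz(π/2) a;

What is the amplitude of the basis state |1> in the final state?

The amplitude on |1> is (-1 - I)*exp(I*pi/4)/2.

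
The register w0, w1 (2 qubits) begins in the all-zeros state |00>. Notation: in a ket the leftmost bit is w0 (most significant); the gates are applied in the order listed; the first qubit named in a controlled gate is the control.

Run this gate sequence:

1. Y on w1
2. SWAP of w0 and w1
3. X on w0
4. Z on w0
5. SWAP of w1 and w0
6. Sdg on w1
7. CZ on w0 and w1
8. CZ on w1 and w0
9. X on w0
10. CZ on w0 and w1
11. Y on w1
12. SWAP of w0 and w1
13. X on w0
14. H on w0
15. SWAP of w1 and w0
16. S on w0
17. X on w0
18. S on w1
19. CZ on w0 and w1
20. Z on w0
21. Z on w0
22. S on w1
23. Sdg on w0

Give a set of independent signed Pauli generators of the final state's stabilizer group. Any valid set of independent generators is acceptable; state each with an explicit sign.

The stabilizer group can be generated by -IX, +ZI, among other valid generating sets.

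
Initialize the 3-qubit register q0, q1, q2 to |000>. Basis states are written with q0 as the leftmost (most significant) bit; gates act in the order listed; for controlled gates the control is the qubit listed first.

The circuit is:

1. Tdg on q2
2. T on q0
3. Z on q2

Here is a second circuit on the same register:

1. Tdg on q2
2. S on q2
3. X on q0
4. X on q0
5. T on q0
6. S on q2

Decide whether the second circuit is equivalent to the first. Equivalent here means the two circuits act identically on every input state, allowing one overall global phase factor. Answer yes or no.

Yes: on every input state the two circuits agree up to one overall phase factor.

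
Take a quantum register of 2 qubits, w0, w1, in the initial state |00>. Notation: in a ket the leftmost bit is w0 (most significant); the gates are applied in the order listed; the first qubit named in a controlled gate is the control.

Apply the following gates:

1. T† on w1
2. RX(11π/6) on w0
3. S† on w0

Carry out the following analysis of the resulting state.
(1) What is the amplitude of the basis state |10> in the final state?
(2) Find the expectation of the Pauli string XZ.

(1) |10> carries amplitude -sqrt(6)/4 + sqrt(2)/4 in the final state.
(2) The observable XZ averages to 1/2.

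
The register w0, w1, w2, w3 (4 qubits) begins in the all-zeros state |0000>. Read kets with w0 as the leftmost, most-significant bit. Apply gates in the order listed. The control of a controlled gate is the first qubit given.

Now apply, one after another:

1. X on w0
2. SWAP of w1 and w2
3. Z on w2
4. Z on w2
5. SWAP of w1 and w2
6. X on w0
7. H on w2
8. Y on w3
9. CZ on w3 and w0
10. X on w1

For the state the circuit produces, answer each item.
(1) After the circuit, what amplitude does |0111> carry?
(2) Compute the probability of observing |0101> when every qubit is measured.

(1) The amplitude on |0111> is sqrt(2)*I/2. Key observation: the block from step 1 through step 6 cancels to the identity and can be dropped.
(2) Outcome |0101> occurs with probability 1/2.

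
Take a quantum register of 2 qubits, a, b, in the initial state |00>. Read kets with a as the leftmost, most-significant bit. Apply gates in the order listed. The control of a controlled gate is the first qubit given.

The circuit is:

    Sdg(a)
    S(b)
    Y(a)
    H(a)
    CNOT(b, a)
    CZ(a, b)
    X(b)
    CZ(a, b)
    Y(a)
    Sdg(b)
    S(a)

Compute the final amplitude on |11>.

|11> carries amplitude -sqrt(2)/2 in the final state.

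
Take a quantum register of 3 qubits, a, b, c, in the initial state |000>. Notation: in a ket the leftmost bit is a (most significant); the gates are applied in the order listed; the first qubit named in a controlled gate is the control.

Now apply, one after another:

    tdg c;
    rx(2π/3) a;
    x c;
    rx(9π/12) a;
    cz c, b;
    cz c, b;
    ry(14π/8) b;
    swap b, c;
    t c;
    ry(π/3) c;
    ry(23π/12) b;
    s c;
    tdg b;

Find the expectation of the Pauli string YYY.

The observable YYY averages to -sqrt(3)/16 + sqrt(2)/32. Key observation: gates 5-6 undo each other exactly, leaving only the rest of the circuit to track.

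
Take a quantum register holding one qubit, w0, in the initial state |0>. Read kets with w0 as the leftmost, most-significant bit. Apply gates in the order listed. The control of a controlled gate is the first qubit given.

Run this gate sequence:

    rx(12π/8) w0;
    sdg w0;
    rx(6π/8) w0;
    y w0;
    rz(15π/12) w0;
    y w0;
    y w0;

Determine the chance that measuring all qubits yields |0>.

A full measurement returns |0> with probability 1/2.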